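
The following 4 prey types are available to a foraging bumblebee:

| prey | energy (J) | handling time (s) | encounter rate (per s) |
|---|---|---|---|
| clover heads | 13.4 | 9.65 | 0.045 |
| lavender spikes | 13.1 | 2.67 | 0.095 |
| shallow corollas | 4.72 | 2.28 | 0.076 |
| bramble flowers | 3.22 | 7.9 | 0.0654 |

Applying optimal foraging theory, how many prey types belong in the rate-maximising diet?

3

Profitabilities (E/h, J/s): lavender spikes 4.91, shallow corollas 2.07, clover heads 1.39, bramble flowers 0.408. Add prey in this order while the next type's profitability exceeds the intake rate on those already taken.
Rate on top 1: 0.9927. shallow corollas: 2.07 > 0.9927 → include.
Rate on top 2: 1.124. clover heads: 1.39 > 1.124 → include.
Rate on top 3: 1.185. bramble flowers: 0.408 < 1.185 → exclude; stop.
Optimal diet: lavender spikes, shallow corollas, clover heads — 3 of 4 types.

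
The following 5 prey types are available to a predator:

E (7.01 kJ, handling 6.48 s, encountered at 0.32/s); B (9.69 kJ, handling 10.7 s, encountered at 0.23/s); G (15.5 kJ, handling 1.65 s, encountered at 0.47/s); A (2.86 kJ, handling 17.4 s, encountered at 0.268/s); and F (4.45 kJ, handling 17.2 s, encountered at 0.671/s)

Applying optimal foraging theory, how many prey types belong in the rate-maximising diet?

Rank by E/h (kJ/s): G 9.39, E 1.08, B 0.906, F 0.259, A 0.164. Include each in turn until the next type's E/h falls below the running intake rate.
Rate on top 1: 4.103. E: 1.08 < 4.103 → exclude; stop.
Optimal diet: G — 1 of 5 types.

1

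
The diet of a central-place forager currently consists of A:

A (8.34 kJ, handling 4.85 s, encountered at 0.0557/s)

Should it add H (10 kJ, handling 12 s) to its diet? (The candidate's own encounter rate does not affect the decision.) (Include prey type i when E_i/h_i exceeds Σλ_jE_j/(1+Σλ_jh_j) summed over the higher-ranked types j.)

Yes

Intake rate on the current diet: R = (0.0557×8.34) / (1 + 0.0557×4.85) = 0.4645/1.27 = 0.3657 kJ/s.
H: E/h = 10/12 = 0.8333 kJ/s.
0.8333 > 0.3657, so adding H raises the average — include it.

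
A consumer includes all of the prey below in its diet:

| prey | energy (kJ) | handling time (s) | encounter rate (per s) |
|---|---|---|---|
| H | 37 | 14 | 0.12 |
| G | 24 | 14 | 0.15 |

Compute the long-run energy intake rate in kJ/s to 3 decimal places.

Energy encountered per unit search time: 0.12×37 + 0.15×24 = 8.04 kJ/s.
Handling time per unit search time: 0.12×14 + 0.15×14 = 3.78.
Rate = 8.04/(1 + 3.78) = 1.682 kJ/s.

1.682 kJ/s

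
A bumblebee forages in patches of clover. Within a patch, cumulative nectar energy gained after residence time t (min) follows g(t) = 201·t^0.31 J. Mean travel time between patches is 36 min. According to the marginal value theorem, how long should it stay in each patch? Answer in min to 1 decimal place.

16.2 min

Maximise g(t)/(T+t): set derivative to zero → g'(t)(T+t) = g(t).
g'(t) = 0.31·201·t^-0.69. Setting 0.31·201·t^-0.69 = 201·t^0.31/(36+t) gives 0.31(36+t) = t, so 0.69·t = 0.31×36.
t* = 0.31×36/0.69 = 16.17 min.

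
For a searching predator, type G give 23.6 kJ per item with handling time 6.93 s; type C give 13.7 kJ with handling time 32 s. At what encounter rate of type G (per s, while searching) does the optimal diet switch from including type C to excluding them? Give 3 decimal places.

0.021 per s

At the threshold, the rate on type G alone equals the profitability of type C: λ·23.6/(1 + λ·6.93) = 13.7/32 = 0.4281.
Rearranging, λ(23.6 − 0.4281×6.93) = 0.4281, so λ = 0.4281/20.63 = 0.02075 per s.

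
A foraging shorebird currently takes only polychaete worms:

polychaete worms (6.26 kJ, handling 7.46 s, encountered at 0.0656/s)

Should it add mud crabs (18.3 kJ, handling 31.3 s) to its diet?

Yes

Current rate: (0.0656×6.26)/(1 + 0.0656×7.46) = 0.2757 kJ/s.
Profitability of mud crabs: 18.3/31.3 = 0.5847 kJ/s.
0.5847 > 0.2757, so adding mud crabs raises the average — include it.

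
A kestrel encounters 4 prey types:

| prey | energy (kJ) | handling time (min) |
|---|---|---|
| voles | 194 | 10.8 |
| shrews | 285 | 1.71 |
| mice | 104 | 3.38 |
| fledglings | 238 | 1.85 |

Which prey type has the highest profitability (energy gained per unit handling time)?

shrews

Profitability E/h (kJ/min): voles = 194/10.8 = 18, shrews = 285/1.71 = 167, mice = 104/3.38 = 30.8, fledglings = 238/1.85 = 129.
Ranked: shrews > fledglings > mice > voles.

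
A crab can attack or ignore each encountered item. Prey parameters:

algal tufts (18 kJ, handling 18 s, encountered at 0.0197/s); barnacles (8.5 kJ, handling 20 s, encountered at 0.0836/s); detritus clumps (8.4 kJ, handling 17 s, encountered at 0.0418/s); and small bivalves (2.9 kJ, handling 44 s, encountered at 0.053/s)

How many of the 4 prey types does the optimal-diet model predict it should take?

E/h in descending order: algal tufts 1, detritus clumps 0.494, barnacles 0.425, small bivalves 0.0659 kJ/s. The optimal diet is the largest prefix of this list for which every included type satisfies E_i/h_i > R on the types above it.
Rate on top 1: 0.2618. detritus clumps: 0.494 > 0.2618 → include.
Rate on top 2: 0.3417. barnacles: 0.425 > 0.3417 → include.
Rate on top 3: 0.379. small bivalves: 0.0659 < 0.379 → exclude; stop.
Optimal diet: algal tufts, detritus clumps, barnacles — 3 of 4 types.

3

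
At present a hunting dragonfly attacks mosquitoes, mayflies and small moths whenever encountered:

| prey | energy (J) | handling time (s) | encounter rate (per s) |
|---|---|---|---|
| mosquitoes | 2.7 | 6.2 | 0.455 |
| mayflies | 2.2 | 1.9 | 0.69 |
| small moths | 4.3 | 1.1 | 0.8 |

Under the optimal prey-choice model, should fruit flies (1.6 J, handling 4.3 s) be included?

Current rate: (0.455×2.7 + 0.69×2.2 + 0.8×4.3)/(1 + 0.455×6.2 + 0.69×1.9 + 0.8×1.1) = 1.029 J/s.
fruit flies: E/h = 1.6/4.3 = 0.3721 J/s.
Since 0.3721 < R, time spent handling fruit flies is better spent searching.

No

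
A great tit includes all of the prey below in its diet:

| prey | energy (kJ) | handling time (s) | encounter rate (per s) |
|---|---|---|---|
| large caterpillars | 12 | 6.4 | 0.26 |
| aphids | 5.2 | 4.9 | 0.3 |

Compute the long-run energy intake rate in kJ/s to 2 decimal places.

1.13 kJ/s

R = Σλ_iE_i / (1 + Σλ_ih_i)
Numerator: 0.26×12 + 0.3×5.2 = 4.68
Denominator: 1 + 0.26×6.4 + 0.3×4.9 = 4.134
R = 4.68/4.134 = 1.132 kJ/s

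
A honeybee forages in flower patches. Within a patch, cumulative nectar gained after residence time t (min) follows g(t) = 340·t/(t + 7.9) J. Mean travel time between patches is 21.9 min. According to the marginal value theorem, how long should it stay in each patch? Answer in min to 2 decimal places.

By the marginal value theorem, leave when the instantaneous gain rate g'(t) equals the habitat-wide average g(t)/(T + t).
g'(t) = 340·7.9/(t + 7.9)². Setting 340·7.9/(t+7.9)² = 340t/[(t+7.9)(21.9+t)] gives 7.9(21.9+t) = t(t+7.9), so t² = 7.9×21.9 = 173.
t* = √173 = 13.15 min.

13.15 min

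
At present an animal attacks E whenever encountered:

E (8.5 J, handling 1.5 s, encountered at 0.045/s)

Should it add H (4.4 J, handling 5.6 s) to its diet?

Yes

Current rate: (0.045×8.5)/(1 + 0.045×1.5) = 0.3583 J/s.
H: E/h = 4.4/5.6 = 0.7857 J/s.
Since 0.7857 > R, including H increases the long-run rate.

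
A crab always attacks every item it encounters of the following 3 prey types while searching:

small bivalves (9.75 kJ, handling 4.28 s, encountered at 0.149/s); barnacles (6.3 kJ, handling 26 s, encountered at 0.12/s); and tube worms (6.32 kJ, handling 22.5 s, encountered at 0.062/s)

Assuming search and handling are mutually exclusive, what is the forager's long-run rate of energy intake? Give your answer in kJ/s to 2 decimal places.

R = (0.149×9.75 + 0.12×6.3 + 0.062×6.32) / (1 + 0.149×4.28 + 0.12×26 + 0.062×22.5) = 2.601/6.153 = 0.4227 kJ/s.

0.42 kJ/s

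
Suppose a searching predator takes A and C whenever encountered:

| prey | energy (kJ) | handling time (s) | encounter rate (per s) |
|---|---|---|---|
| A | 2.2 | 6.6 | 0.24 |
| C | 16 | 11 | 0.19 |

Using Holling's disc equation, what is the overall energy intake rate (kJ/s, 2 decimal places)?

R = (0.24×2.2 + 0.19×16) / (1 + 0.24×6.6 + 0.19×11) = 3.568/4.674 = 0.7634 kJ/s.

0.76 kJ/s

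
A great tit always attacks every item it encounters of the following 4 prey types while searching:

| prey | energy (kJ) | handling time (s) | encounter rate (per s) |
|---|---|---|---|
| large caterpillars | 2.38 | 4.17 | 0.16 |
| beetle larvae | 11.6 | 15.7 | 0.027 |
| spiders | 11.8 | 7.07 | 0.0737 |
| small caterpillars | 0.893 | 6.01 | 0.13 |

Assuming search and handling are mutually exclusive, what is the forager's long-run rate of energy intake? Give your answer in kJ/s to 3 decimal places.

R = Σλ_iE_i / (1 + Σλ_ih_i)
Numerator: 0.16×2.38 + 0.027×11.6 + 0.0737×11.8 + 0.13×0.893 = 1.68
Denominator: 1 + 0.16×4.17 + 0.027×15.7 + 0.0737×7.07 + 0.13×6.01 = 3.393
R = 1.68/3.393 = 0.495 kJ/s

0.495 kJ/s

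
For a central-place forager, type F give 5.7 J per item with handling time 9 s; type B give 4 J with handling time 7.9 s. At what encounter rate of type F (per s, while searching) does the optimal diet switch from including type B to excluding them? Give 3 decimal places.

Drop type B once their profitability E₂/h₂ falls below the rate achievable on type F alone: E₂/h₂ = λE₁/(1 + λh₁).
Solve for λ: λE₁h₂ = E₂(1 + λh₁) → λ(E₁h₂ − E₂h₁) = E₂ → λ = E₂/(E₁h₂ − E₂h₁).
λ = 4/(5.7×7.9 − 4×9) = 4/9.03 = 0.443 per s.

0.443 per s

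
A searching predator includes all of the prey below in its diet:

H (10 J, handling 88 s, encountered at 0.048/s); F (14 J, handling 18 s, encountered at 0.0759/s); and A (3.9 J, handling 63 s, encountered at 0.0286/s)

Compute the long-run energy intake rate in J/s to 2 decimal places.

R = Σλ_iE_i / (1 + Σλ_ih_i)
Numerator: 0.048×10 + 0.0759×14 + 0.0286×3.9 = 1.654
Denominator: 1 + 0.048×88 + 0.0759×18 + 0.0286×63 = 8.392
R = 1.654/8.392 = 0.1971 J/s

0.20 J/s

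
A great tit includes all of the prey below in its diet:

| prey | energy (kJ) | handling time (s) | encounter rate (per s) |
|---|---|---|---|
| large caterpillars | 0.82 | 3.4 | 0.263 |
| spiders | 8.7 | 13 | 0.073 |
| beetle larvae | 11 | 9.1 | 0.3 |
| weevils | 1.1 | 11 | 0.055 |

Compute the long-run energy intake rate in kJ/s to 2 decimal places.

Energy encountered per unit search time: 0.263×0.82 + 0.073×8.7 + 0.3×11 + 0.055×1.1 = 4.211 kJ/s.
Handling time per unit search time: 0.263×3.4 + 0.073×13 + 0.3×9.1 + 0.055×11 = 5.178.
Rate = 4.211/(1 + 5.178) = 0.6816 kJ/s.

0.68 kJ/s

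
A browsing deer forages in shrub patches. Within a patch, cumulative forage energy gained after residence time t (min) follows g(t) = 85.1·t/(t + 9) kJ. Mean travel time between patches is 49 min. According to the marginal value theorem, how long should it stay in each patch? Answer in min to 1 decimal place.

21.0 min

Optimal t* satisfies g'(t*) = g(t*)/(T + t*).
g'(t) = 85.1·9/(t + 9)². Setting 85.1·9/(t+9)² = 85.1t/[(t+9)(49+t)] gives 9(49+t) = t(t+9), so t² = 9×49 = 441.
t* = √441 = 21 min.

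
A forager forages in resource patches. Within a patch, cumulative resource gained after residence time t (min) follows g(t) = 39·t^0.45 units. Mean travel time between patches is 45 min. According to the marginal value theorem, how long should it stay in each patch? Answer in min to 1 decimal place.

Optimal t* satisfies g'(t*) = g(t*)/(T + t*).
g'(t) = 0.45·39·t^-0.55. Setting 0.45·39·t^-0.55 = 39·t^0.45/(45+t) gives 0.45(45+t) = t, so 0.55·t = 0.45×45.
t* = 0.45×45/0.55 = 36.82 min.

36.8 min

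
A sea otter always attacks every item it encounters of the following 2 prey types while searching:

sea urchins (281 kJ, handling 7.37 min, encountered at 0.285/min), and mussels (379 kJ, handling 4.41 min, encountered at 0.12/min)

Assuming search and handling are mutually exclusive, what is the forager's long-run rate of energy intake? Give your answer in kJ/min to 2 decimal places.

Energy encountered per unit search time: 0.285×281 + 0.12×379 = 125.6 kJ/min.
Handling time per unit search time: 0.285×7.37 + 0.12×4.41 = 2.63.
Rate = 125.6/(1 + 2.63) = 34.59 kJ/min.

34.59 kJ/min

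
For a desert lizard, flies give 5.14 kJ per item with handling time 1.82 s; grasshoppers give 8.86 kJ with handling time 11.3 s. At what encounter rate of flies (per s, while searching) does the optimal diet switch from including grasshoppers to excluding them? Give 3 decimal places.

At the threshold, the rate on flies alone equals the profitability of grasshoppers: λ·5.14/(1 + λ·1.82) = 8.86/11.3 = 0.7841.
Rearranging, λ(5.14 − 0.7841×1.82) = 0.7841, so λ = 0.7841/3.713 = 0.2112 per s.

0.211 per s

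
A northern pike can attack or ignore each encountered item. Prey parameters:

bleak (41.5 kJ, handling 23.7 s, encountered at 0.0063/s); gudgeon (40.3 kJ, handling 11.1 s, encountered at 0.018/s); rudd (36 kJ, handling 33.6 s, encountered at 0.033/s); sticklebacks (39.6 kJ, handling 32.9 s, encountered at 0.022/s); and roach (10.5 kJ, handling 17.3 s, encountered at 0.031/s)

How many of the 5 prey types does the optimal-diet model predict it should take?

4

Rank by E/h (kJ/s): gudgeon 3.63, bleak 1.75, sticklebacks 1.2, rudd 1.07, roach 0.607. Include each in turn until the next type's E/h falls below the running intake rate.
Rate on top 1: 0.6046. bleak: 1.75 > 0.6046 → include.
Rate on top 2: 0.7315. sticklebacks: 1.2 > 0.7315 → include.
Rate on top 3: 0.8963. rudd: 1.07 > 0.8963 → include.
Rate on top 4: 0.9574. roach: 0.607 < 0.9574 → exclude; stop.
Optimal diet: gudgeon, bleak, sticklebacks, rudd — 4 of 5 types.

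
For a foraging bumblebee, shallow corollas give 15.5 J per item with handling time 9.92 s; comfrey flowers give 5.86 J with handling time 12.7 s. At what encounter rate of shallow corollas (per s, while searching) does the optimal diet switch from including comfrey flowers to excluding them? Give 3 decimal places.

Drop comfrey flowers once their profitability E₂/h₂ falls below the rate achievable on shallow corollas alone: E₂/h₂ = λE₁/(1 + λh₁).
Solve for λ: λE₁h₂ = E₂(1 + λh₁) → λ(E₁h₂ − E₂h₁) = E₂ → λ = E₂/(E₁h₂ − E₂h₁).
λ = 5.86/(15.5×12.7 − 5.86×9.92) = 5.86/138.7 = 0.04224 per s.

0.042 per s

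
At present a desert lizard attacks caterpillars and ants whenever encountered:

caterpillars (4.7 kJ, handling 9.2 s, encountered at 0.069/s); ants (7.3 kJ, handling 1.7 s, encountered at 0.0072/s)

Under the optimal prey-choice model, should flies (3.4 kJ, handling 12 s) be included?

Intake rate on the current diet: R = (0.069×4.7 + 0.0072×7.3) / (1 + 0.069×9.2 + 0.0072×1.7) = 0.3769/1.647 = 0.2288 kJ/s.
flies: E/h = 3.4/12 = 0.2833 kJ/s.
0.2833 > 0.2288, so adding flies raises the average — include it.

Yes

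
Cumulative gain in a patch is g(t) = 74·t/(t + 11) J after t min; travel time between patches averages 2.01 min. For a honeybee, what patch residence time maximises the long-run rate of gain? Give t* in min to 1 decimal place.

4.7 min

By the marginal value theorem, leave when the instantaneous gain rate g'(t) equals the habitat-wide average g(t)/(T + t).
g'(t) = 74·11/(t + 11)². Setting 74·11/(t+11)² = 74t/[(t+11)(2.01+t)] gives 11(2.01+t) = t(t+11), so t² = 11×2.01 = 22.11.
t* = √22.11 = 4.702 min.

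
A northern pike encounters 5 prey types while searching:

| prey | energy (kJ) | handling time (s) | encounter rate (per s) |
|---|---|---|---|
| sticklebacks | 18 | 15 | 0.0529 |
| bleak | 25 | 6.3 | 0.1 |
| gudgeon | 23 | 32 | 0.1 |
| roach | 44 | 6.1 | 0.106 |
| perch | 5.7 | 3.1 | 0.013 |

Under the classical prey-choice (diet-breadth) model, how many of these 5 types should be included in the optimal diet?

Profitabilities (E/h, kJ/s): roach 7.21, bleak 3.97, perch 1.84, sticklebacks 1.2, gudgeon 0.719. Add prey in this order while the next type's profitability exceeds the intake rate on those already taken.
Rate on top 1: 2.833. bleak: 3.97 > 2.833 → include.
Rate on top 2: 3.147. perch: 1.84 < 3.147 → exclude; stop.
Optimal diet: roach, bleak — 2 of 5 types.

2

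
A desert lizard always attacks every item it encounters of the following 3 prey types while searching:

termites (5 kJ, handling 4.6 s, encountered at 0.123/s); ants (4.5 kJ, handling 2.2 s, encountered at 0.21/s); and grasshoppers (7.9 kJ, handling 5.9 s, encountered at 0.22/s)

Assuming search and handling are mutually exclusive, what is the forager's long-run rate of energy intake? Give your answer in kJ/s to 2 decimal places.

R = Σλ_iE_i / (1 + Σλ_ih_i)
Numerator: 0.123×5 + 0.21×4.5 + 0.22×7.9 = 3.298
Denominator: 1 + 0.123×4.6 + 0.21×2.2 + 0.22×5.9 = 3.326
R = 3.298/3.326 = 0.9916 kJ/s

0.99 kJ/s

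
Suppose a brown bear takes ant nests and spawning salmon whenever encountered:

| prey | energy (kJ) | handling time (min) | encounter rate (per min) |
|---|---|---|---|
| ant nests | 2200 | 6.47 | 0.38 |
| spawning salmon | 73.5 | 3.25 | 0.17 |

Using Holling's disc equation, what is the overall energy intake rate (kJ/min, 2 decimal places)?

Energy encountered per unit search time: 0.38×2200 + 0.17×73.5 = 848.5 kJ/min.
Handling time per unit search time: 0.38×6.47 + 0.17×3.25 = 3.011.
Rate = 848.5/(1 + 3.011) = 211.5 kJ/min.

211.54 kJ/min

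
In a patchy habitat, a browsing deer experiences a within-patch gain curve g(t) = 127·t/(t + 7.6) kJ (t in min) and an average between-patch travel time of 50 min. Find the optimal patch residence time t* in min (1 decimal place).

Maximise g(t)/(T+t): set derivative to zero → g'(t)(T+t) = g(t).
g'(t) = 127·7.6/(t + 7.6)². Setting 127·7.6/(t+7.6)² = 127t/[(t+7.6)(50+t)] gives 7.6(50+t) = t(t+7.6), so t² = 7.6×50 = 380.
t* = √380 = 19.49 min.

19.5 min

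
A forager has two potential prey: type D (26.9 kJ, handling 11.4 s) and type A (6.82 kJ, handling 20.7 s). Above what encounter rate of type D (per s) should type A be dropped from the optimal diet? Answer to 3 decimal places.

The zero-one rule: include type A iff E₂/h₂ > λE₁/(1+λh₁). Equality gives the switch point.
λE₁h₂ = E₂ + λE₂h₁ ⇒ λ = E₂/(E₁h₂ − E₂h₁) = 6.82/(556.8 − 77.75) = 0.01424 per s.

0.014 per s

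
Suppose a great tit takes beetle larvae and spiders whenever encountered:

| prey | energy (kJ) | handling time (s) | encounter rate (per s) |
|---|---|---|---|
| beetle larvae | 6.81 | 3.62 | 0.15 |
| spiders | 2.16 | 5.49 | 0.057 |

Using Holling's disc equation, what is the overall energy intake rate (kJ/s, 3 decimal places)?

0.617 kJ/s

R = (0.15×6.81 + 0.057×2.16) / (1 + 0.15×3.62 + 0.057×5.49) = 1.145/1.856 = 0.6167 kJ/s.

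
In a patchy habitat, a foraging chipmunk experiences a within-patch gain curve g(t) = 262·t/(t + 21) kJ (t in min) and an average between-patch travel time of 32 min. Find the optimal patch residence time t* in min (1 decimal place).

25.9 min

Maximise g(t)/(T+t): set derivative to zero → g'(t)(T+t) = g(t).
g'(t) = 262·21/(t + 21)². Setting 262·21/(t+21)² = 262t/[(t+21)(32+t)] gives 21(32+t) = t(t+21), so t² = 21×32 = 672.
t* = √672 = 25.92 min.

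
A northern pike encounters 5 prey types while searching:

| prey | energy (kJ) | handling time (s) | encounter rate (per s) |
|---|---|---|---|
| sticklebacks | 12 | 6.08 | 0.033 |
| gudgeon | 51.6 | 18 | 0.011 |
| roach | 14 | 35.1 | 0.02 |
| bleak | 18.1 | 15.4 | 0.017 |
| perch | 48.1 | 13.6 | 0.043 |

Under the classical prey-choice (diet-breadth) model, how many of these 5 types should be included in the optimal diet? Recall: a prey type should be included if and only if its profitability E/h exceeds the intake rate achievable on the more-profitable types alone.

3

Rank by E/h (kJ/s): perch 3.54, gudgeon 2.87, sticklebacks 1.97, bleak 1.18, roach 0.399. Include each in turn until the next type's E/h falls below the running intake rate.
Rate on top 1: 1.305. gudgeon: 2.87 > 1.305 → include.
Rate on top 2: 1.479. sticklebacks: 1.97 > 1.479 → include.
Rate on top 3: 1.529. bleak: 1.18 < 1.529 → exclude; stop.
Optimal diet: perch, gudgeon, sticklebacks — 3 of 5 types.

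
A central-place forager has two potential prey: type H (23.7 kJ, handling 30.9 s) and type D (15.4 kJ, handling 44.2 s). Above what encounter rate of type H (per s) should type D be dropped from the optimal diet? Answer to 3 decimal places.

0.027 per s

Drop type D once their profitability E₂/h₂ falls below the rate achievable on type H alone: E₂/h₂ = λE₁/(1 + λh₁).
Solve for λ: λE₁h₂ = E₂(1 + λh₁) → λ(E₁h₂ − E₂h₁) = E₂ → λ = E₂/(E₁h₂ − E₂h₁).
λ = 15.4/(23.7×44.2 − 15.4×30.9) = 15.4/571.7 = 0.02694 per s.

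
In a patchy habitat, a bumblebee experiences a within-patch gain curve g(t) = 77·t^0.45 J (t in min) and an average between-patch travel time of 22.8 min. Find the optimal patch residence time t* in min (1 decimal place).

Optimal t* satisfies g'(t*) = g(t*)/(T + t*).
g'(t) = 0.45·77·t^-0.55. Setting 0.45·77·t^-0.55 = 77·t^0.45/(22.8+t) gives 0.45(22.8+t) = t, so 0.55·t = 0.45×22.8.
t* = 0.45×22.8/0.55 = 18.65 min.

18.7 min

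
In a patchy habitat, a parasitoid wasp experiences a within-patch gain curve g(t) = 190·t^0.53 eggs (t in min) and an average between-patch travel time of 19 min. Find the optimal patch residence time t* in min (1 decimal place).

21.4 min

Maximise g(t)/(T+t): set derivative to zero → g'(t)(T+t) = g(t).
g'(t) = 0.53·190·t^-0.47. Setting 0.53·190·t^-0.47 = 190·t^0.53/(19+t) gives 0.53(19+t) = t, so 0.47·t = 0.53×19.
t* = 0.53×19/0.47 = 21.43 min.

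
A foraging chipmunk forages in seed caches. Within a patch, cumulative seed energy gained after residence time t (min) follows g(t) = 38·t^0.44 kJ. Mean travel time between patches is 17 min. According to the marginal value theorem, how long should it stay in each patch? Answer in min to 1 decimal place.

Optimal t* satisfies g'(t*) = g(t*)/(T + t*).
g'(t) = 0.44·38·t^-0.56. Setting 0.44·38·t^-0.56 = 38·t^0.44/(17+t) gives 0.44(17+t) = t, so 0.56·t = 0.44×17.
t* = 0.44×17/0.56 = 13.36 min.

13.4 min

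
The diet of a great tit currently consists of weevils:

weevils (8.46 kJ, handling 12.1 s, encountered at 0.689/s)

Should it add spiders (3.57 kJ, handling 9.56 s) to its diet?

Intake rate on the current diet: R = (0.689×8.46) / (1 + 0.689×12.1) = 5.829/9.337 = 0.6243 kJ/s.
spiders: E/h = 3.57/9.56 = 0.3734 kJ/s.
0.3734 < 0.6243, so adding spiders would lower the average — exclude it.

No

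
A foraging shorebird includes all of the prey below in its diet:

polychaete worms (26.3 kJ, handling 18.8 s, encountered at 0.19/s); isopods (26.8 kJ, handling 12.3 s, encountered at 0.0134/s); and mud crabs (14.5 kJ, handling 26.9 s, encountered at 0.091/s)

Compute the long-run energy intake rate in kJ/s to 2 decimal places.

Energy encountered per unit search time: 0.19×26.3 + 0.0134×26.8 + 0.091×14.5 = 6.676 kJ/s.
Handling time per unit search time: 0.19×18.8 + 0.0134×12.3 + 0.091×26.9 = 6.185.
Rate = 6.676/(1 + 6.185) = 0.9291 kJ/s.

0.93 kJ/s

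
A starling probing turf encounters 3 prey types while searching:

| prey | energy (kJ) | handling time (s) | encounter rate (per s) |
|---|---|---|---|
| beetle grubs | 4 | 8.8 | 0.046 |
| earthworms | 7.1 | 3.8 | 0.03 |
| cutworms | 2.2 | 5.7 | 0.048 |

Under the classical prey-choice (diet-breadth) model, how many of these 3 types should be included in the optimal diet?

3

E/h in descending order: earthworms 1.87, beetle grubs 0.455, cutworms 0.386 kJ/s. The optimal diet is the largest prefix of this list for which every included type satisfies E_i/h_i > R on the types above it.
Rate on top 1: 0.1912. beetle grubs: 0.455 > 0.1912 → include.
Rate on top 2: 0.2614. cutworms: 0.386 > 0.2614 → include.
Optimal diet: earthworms, beetle grubs, cutworms — 3 of 3 types.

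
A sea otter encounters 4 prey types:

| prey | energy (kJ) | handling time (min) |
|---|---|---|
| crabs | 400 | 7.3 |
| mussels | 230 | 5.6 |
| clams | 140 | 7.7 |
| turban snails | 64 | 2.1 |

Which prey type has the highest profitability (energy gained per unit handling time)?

crabs

In descending order of E/h:
crabs: 400/7.3 = 54.8 kJ/min
mussels: 230/5.6 = 41.1 kJ/min
turban snails: 64/2.1 = 30.5 kJ/min
clams: 140/7.7 = 18.2 kJ/min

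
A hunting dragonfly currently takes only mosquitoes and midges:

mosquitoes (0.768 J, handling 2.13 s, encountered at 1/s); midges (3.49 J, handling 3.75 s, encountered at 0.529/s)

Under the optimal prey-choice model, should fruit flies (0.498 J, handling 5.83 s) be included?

Intake rate on the current diet: R = (1×0.768 + 0.529×3.49) / (1 + 1×2.13 + 0.529×3.75) = 2.614/5.114 = 0.5112 J/s.
fruit flies: E/h = 0.498/5.83 = 0.08542 J/s.
0.08542 < 0.5112, so adding fruit flies would lower the average — exclude it.

No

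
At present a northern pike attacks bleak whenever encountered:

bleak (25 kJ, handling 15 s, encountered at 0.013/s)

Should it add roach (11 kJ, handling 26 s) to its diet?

Current rate: (0.013×25)/(1 + 0.013×15) = 0.272 kJ/s.
roach: E/h = 11/26 = 0.4231 kJ/s.
Since 0.4231 > R, including roach increases the long-run rate.

Yes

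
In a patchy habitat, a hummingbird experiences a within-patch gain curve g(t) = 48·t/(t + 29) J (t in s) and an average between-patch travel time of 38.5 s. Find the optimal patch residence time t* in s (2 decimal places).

33.41 s

By the marginal value theorem, leave when the instantaneous gain rate g'(t) equals the habitat-wide average g(t)/(T + t).
g'(t) = 48·29/(t + 29)². Setting 48·29/(t+29)² = 48t/[(t+29)(38.5+t)] gives 29(38.5+t) = t(t+29), so t² = 29×38.5 = 1116.
t* = √1116 = 33.41 s.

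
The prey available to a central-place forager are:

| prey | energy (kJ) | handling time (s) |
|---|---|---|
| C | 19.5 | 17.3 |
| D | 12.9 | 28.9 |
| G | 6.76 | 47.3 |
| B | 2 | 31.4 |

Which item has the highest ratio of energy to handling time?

C

Profitability E/h (kJ/s): C = 19.5/17.3 = 1.13, D = 12.9/28.9 = 0.446, G = 6.76/47.3 = 0.143, B = 2/31.4 = 0.0637.
Ranked: C > D > G > B.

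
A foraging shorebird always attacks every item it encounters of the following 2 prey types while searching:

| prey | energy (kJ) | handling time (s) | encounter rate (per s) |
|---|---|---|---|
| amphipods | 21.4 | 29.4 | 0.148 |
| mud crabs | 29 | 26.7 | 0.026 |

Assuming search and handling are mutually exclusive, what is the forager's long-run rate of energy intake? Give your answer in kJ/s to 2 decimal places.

R = Σλ_iE_i / (1 + Σλ_ih_i)
Numerator: 0.148×21.4 + 0.026×29 = 3.921
Denominator: 1 + 0.148×29.4 + 0.026×26.7 = 6.045
R = 3.921/6.045 = 0.6486 kJ/s

0.65 kJ/s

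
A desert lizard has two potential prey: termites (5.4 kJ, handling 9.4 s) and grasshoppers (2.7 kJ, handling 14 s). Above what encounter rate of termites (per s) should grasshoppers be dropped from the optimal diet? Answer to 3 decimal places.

At the threshold, the rate on termites alone equals the profitability of grasshoppers: λ·5.4/(1 + λ·9.4) = 2.7/14 = 0.1929.
Rearranging, λ(5.4 − 0.1929×9.4) = 0.1929, so λ = 0.1929/3.587 = 0.05376 per s.

0.054 per s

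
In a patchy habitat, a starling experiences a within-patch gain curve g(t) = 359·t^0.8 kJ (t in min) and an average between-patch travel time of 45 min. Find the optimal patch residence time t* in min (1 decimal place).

Optimal t* satisfies g'(t*) = g(t*)/(T + t*).
g'(t) = 0.8·359·t^-0.2. Setting 0.8·359·t^-0.2 = 359·t^0.8/(45+t) gives 0.8(45+t) = t, so 0.20·t = 0.8×45.
t* = 0.8×45/0.20 = 180 min.

180.0 min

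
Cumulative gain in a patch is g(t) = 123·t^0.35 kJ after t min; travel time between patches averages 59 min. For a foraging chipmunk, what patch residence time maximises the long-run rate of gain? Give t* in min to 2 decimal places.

31.77 min

By the marginal value theorem, leave when the instantaneous gain rate g'(t) equals the habitat-wide average g(t)/(T + t).
g'(t) = 0.35·123·t^-0.65. Setting 0.35·123·t^-0.65 = 123·t^0.35/(59+t) gives 0.35(59+t) = t, so 0.65·t = 0.35×59.
t* = 0.35×59/0.65 = 31.77 min.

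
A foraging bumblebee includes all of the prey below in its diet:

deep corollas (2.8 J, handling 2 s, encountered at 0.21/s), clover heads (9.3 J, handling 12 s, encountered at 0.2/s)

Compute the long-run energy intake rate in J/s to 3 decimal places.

Energy encountered per unit search time: 0.21×2.8 + 0.2×9.3 = 2.448 J/s.
Handling time per unit search time: 0.21×2 + 0.2×12 = 2.82.
Rate = 2.448/(1 + 2.82) = 0.6408 J/s.

0.641 J/s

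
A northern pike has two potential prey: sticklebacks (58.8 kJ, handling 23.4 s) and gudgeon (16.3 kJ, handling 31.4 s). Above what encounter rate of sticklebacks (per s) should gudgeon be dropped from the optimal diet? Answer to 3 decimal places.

0.011 per s

The zero-one rule: include gudgeon iff E₂/h₂ > λE₁/(1+λh₁). Equality gives the switch point.
λE₁h₂ = E₂ + λE₂h₁ ⇒ λ = E₂/(E₁h₂ − E₂h₁) = 16.3/(1846 − 381.4) = 0.01113 per s.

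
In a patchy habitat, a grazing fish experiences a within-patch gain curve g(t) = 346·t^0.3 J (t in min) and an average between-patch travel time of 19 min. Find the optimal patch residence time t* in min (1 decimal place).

8.1 min

Optimal t* satisfies g'(t*) = g(t*)/(T + t*).
g'(t) = 0.3·346·t^-0.7. Setting 0.3·346·t^-0.7 = 346·t^0.3/(19+t) gives 0.3(19+t) = t, so 0.70·t = 0.3×19.
t* = 0.3×19/0.70 = 8.143 min.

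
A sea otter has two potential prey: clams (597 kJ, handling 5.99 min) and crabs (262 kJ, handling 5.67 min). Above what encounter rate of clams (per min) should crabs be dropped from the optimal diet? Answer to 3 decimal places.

The zero-one rule: include crabs iff E₂/h₂ > λE₁/(1+λh₁). Equality gives the switch point.
λE₁h₂ = E₂ + λE₂h₁ ⇒ λ = E₂/(E₁h₂ − E₂h₁) = 262/(3385 − 1569) = 0.1443 per min.

0.144 per min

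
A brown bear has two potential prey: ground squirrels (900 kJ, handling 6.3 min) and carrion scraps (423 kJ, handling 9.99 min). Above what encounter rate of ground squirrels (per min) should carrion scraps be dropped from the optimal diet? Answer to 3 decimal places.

0.067 per min

Drop carrion scraps once their profitability E₂/h₂ falls below the rate achievable on ground squirrels alone: E₂/h₂ = λE₁/(1 + λh₁).
Solve for λ: λE₁h₂ = E₂(1 + λh₁) → λ(E₁h₂ − E₂h₁) = E₂ → λ = E₂/(E₁h₂ − E₂h₁).
λ = 423/(900×9.99 − 423×6.3) = 423/6326 = 0.06687 per min.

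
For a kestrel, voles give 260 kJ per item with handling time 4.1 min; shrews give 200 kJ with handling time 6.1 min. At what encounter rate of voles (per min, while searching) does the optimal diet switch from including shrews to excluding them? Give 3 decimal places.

0.261 per min

At the threshold, the rate on voles alone equals the profitability of shrews: λ·260/(1 + λ·4.1) = 200/6.1 = 32.79.
Rearranging, λ(260 − 32.79×4.1) = 32.79, so λ = 32.79/125.6 = 0.2611 per min.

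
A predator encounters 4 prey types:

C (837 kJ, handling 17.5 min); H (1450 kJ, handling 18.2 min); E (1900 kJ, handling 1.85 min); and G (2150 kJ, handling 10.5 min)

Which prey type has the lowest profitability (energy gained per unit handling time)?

In descending order of E/h:
E: 1900/1.85 = 1.03e+03 kJ/min
G: 2150/10.5 = 205 kJ/min
H: 1450/18.2 = 79.7 kJ/min
C: 837/17.5 = 47.8 kJ/min

C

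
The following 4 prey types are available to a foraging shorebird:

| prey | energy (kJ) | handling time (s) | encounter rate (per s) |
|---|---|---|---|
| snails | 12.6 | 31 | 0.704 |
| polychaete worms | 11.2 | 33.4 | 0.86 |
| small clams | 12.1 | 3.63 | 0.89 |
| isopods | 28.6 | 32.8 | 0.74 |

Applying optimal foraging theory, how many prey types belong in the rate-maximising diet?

Rank by E/h (kJ/s): small clams 3.33, isopods 0.872, snails 0.406, polychaete worms 0.335. Include each in turn until the next type's E/h falls below the running intake rate.
Rate on top 1: 2.545. isopods: 0.872 < 2.545 → exclude; stop.
Optimal diet: small clams — 1 of 4 types.

1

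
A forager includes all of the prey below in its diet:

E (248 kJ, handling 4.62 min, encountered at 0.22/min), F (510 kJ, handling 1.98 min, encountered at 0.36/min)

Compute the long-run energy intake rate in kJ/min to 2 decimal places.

87.26 kJ/min

R = (0.22×248 + 0.36×510) / (1 + 0.22×4.62 + 0.36×1.98) = 238.2/2.729 = 87.26 kJ/min.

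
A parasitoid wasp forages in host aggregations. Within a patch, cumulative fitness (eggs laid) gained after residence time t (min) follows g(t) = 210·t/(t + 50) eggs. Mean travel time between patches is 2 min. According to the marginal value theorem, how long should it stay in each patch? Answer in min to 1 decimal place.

10.0 min

By the marginal value theorem, leave when the instantaneous gain rate g'(t) equals the habitat-wide average g(t)/(T + t).
g'(t) = 210·50/(t + 50)². Setting 210·50/(t+50)² = 210t/[(t+50)(2+t)] gives 50(2+t) = t(t+50), so t² = 50×2 = 100.
t* = √100 = 10 min.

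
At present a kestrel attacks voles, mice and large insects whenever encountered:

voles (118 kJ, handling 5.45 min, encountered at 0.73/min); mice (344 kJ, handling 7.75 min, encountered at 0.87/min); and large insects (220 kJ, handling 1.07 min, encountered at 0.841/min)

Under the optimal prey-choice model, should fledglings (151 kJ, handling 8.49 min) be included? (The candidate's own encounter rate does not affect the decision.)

No

Intake rate on the current diet: R = (0.73×118 + 0.87×344 + 0.841×220) / (1 + 0.73×5.45 + 0.87×7.75 + 0.841×1.07) = 570.4/12.62 = 45.2 kJ/min.
fledglings: E/h = 151/8.49 = 17.79 kJ/min.
17.79 < 45.2, so adding fledglings would lower the average — exclude it.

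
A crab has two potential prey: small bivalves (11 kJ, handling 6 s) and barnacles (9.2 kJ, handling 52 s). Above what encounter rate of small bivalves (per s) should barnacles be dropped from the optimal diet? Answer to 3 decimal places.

At the threshold, the rate on small bivalves alone equals the profitability of barnacles: λ·11/(1 + λ·6) = 9.2/52 = 0.1769.
Rearranging, λ(11 − 0.1769×6) = 0.1769, so λ = 0.1769/9.938 = 0.0178 per s.

0.018 per s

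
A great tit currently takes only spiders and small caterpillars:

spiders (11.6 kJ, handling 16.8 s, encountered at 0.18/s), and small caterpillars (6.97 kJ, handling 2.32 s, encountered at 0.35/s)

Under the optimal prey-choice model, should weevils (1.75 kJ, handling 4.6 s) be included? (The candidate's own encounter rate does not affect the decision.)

No

Intake rate on the current diet: R = (0.18×11.6 + 0.35×6.97) / (1 + 0.18×16.8 + 0.35×2.32) = 4.527/4.836 = 0.9362 kJ/s.
Profitability of weevils: 1.75/4.6 = 0.3804 kJ/s.
0.3804 < 0.9362, so adding weevils would lower the average — exclude it.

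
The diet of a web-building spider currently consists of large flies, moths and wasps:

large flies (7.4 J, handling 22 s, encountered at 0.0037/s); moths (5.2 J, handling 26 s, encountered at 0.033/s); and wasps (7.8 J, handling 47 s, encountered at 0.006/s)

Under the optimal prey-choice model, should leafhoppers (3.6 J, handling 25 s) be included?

Current rate: (0.0037×7.4 + 0.033×5.2 + 0.006×7.8)/(1 + 0.0037×22 + 0.033×26 + 0.006×47) = 0.1106 J/s.
leafhoppers: E/h = 3.6/25 = 0.144 J/s.
0.144 > 0.1106, so adding leafhoppers raises the average — include it.

Yes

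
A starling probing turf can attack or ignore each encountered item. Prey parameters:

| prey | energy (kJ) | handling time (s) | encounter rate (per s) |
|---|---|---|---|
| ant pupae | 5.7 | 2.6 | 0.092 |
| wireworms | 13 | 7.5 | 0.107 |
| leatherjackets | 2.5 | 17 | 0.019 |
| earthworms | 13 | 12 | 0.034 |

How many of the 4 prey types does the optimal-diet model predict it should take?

Rank by E/h (kJ/s): ant pupae 2.19, wireworms 1.73, earthworms 1.08, leatherjackets 0.147. Include each in turn until the next type's E/h falls below the running intake rate.
Rate on top 1: 0.4232. wireworms: 1.73 > 0.4232 → include.
Rate on top 2: 0.9381. earthworms: 1.08 > 0.9381 → include.
Rate on top 3: 0.9623. leatherjackets: 0.147 < 0.9623 → exclude; stop.
Optimal diet: ant pupae, wireworms, earthworms — 3 of 4 types.

3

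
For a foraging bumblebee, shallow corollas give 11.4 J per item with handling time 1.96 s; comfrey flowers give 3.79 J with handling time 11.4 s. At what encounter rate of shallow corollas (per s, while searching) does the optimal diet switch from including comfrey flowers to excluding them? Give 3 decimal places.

Drop comfrey flowers once their profitability E₂/h₂ falls below the rate achievable on shallow corollas alone: E₂/h₂ = λE₁/(1 + λh₁).
Solve for λ: λE₁h₂ = E₂(1 + λh₁) → λ(E₁h₂ − E₂h₁) = E₂ → λ = E₂/(E₁h₂ − E₂h₁).
λ = 3.79/(11.4×11.4 − 3.79×1.96) = 3.79/122.5 = 0.03093 per s.

0.031 per s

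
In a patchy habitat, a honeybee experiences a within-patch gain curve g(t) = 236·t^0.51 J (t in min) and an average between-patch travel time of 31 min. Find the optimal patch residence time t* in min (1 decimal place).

32.3 min

Optimal t* satisfies g'(t*) = g(t*)/(T + t*).
g'(t) = 0.51·236·t^-0.49. Setting 0.51·236·t^-0.49 = 236·t^0.51/(31+t) gives 0.51(31+t) = t, so 0.49·t = 0.51×31.
t* = 0.51×31/0.49 = 32.27 min.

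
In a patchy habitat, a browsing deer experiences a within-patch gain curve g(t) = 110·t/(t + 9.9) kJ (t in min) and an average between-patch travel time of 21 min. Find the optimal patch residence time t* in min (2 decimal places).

14.42 min

Maximise g(t)/(T+t): set derivative to zero → g'(t)(T+t) = g(t).
g'(t) = 110·9.9/(t + 9.9)². Setting 110·9.9/(t+9.9)² = 110t/[(t+9.9)(21+t)] gives 9.9(21+t) = t(t+9.9), so t² = 9.9×21 = 207.9.
t* = √207.9 = 14.42 min.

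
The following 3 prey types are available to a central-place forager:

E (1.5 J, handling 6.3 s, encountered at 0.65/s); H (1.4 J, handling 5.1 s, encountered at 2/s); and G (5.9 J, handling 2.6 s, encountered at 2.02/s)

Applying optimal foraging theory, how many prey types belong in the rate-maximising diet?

1

Rank by E/h (J/s): G 2.27, H 0.275, E 0.238. Include each in turn until the next type's E/h falls below the running intake rate.
Rate on top 1: 1.906. H: 0.275 < 1.906 → exclude; stop.
Optimal diet: G — 1 of 3 types.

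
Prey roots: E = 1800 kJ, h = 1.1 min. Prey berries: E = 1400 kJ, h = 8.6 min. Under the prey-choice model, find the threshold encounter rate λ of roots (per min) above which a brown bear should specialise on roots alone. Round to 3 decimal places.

0.100 per min

Drop berries once their profitability E₂/h₂ falls below the rate achievable on roots alone: E₂/h₂ = λE₁/(1 + λh₁).
Solve for λ: λE₁h₂ = E₂(1 + λh₁) → λ(E₁h₂ − E₂h₁) = E₂ → λ = E₂/(E₁h₂ − E₂h₁).
λ = 1400/(1800×8.6 − 1400×1.1) = 1400/1.394e+04 = 0.1004 per min.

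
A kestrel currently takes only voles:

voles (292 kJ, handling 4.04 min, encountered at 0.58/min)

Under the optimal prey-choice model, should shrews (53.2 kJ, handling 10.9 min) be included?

Current rate: (0.58×292)/(1 + 0.58×4.04) = 50.66 kJ/min.
Profitability of shrews: 53.2/10.9 = 4.881 kJ/min.
4.881 < 50.66, so adding shrews would lower the average — exclude it.

No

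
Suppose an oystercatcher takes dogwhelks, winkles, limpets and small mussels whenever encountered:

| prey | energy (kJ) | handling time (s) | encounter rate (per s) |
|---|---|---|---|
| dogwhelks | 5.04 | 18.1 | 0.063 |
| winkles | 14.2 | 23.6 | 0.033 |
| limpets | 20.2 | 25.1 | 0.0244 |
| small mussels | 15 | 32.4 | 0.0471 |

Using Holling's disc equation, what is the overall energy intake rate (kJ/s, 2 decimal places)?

R = Σλ_iE_i / (1 + Σλ_ih_i)
Numerator: 0.063×5.04 + 0.033×14.2 + 0.0244×20.2 + 0.0471×15 = 1.986
Denominator: 1 + 0.063×18.1 + 0.033×23.6 + 0.0244×25.1 + 0.0471×32.4 = 5.058
R = 1.986/5.058 = 0.3926 kJ/s

0.39 kJ/s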